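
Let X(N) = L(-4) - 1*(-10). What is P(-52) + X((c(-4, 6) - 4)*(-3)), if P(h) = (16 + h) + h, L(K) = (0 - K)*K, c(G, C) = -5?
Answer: -94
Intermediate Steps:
L(K) = -K² (L(K) = (-K)*K = -K²)
X(N) = -6 (X(N) = -1*(-4)² - 1*(-10) = -1*16 + 10 = -16 + 10 = -6)
P(h) = 16 + 2*h
P(-52) + X((c(-4, 6) - 4)*(-3)) = (16 + 2*(-52)) - 6 = (16 - 104) - 6 = -88 - 6 = -94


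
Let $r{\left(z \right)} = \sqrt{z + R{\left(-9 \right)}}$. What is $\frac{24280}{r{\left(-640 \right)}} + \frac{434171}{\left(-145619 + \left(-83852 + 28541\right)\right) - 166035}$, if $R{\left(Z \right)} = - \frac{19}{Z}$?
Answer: $- \frac{18877}{15955} - \frac{72840 i \sqrt{5741}}{5741} \approx -1.1831 - 961.34 i$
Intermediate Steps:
$r{\left(z \right)} = \sqrt{\frac{19}{9} + z}$ ($r{\left(z \right)} = \sqrt{z - \frac{19}{-9}} = \sqrt{z - - \frac{19}{9}} = \sqrt{z + \frac{19}{9}} = \sqrt{\frac{19}{9} + z}$)
$\frac{24280}{r{\left(-640 \right)}} + \frac{434171}{\left(-145619 + \left(-83852 + 28541\right)\right) - 166035} = \frac{24280}{\frac{1}{3} \sqrt{19 + 9 \left(-640\right)}} + \frac{434171}{\left(-145619 + \left(-83852 + 28541\right)\right) - 166035} = \frac{24280}{\frac{1}{3} \sqrt{19 - 5760}} + \frac{434171}{\left(-145619 - 55311\right) - 166035} = \frac{24280}{\frac{1}{3} \sqrt{-5741}} + \frac{434171}{-200930 - 166035} = \frac{24280}{\frac{1}{3} i \sqrt{5741}} + \frac{434171}{-366965} = \frac{24280}{\frac{1}{3} i \sqrt{5741}} + 434171 \left(- \frac{1}{366965}\right) = 24280 \left(- \frac{3 i \sqrt{5741}}{5741}\right) - \frac{18877}{15955} = - \frac{72840 i \sqrt{5741}}{5741} - \frac{18877}{15955} = - \frac{18877}{15955} - \frac{72840 i \sqrt{5741}}{5741}$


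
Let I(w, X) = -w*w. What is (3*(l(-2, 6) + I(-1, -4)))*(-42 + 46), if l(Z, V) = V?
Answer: 60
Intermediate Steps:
I(w, X) = -w²
(3*(l(-2, 6) + I(-1, -4)))*(-42 + 46) = (3*(6 - 1*(-1)²))*(-42 + 46) = (3*(6 - 1*1))*4 = (3*(6 - 1))*4 = (3*5)*4 = 15*4 = 60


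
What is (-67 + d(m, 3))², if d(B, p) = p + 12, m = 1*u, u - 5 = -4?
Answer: 2704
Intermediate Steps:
u = 1 (u = 5 - 4 = 1)
m = 1 (m = 1*1 = 1)
d(B, p) = 12 + p
(-67 + d(m, 3))² = (-67 + (12 + 3))² = (-67 + 15)² = (-52)² = 2704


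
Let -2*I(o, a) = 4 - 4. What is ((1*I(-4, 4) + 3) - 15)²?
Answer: 144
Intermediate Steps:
I(o, a) = 0 (I(o, a) = -(4 - 4)/2 = -½*0 = 0)
((1*I(-4, 4) + 3) - 15)² = ((1*0 + 3) - 15)² = ((0 + 3) - 15)² = (3 - 15)² = (-12)² = 144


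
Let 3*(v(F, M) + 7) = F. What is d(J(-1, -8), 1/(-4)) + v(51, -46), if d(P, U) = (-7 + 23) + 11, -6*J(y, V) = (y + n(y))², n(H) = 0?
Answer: 37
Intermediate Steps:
v(F, M) = -7 + F/3
J(y, V) = -y²/6 (J(y, V) = -(y + 0)²/6 = -y²/6)
d(P, U) = 27 (d(P, U) = 16 + 11 = 27)
d(J(-1, -8), 1/(-4)) + v(51, -46) = 27 + (-7 + (⅓)*51) = 27 + (-7 + 17) = 27 + 10 = 37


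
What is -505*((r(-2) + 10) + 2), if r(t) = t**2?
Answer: -8080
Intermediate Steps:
-505*((r(-2) + 10) + 2) = -505*(((-2)**2 + 10) + 2) = -505*((4 + 10) + 2) = -505*(14 + 2) = -505*16 = -8080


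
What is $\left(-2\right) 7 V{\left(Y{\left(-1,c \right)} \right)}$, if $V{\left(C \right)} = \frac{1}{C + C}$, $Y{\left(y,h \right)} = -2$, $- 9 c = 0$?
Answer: $\frac{7}{2} \approx 3.5$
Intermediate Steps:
$c = 0$ ($c = \left(- \frac{1}{9}\right) 0 = 0$)
$V{\left(C \right)} = \frac{1}{2 C}$
$\left(-2\right) 7 V{\left(Y{\left(-1,c \right)} \right)} = \left(-2\right) 7 \frac{1}{2 \left(-2\right)} = - 14 \cdot \frac{1}{2} \left(- \frac{1}{2}\right) = \left(-14\right) \left(- \frac{1}{4}\right) = \frac{7}{2}$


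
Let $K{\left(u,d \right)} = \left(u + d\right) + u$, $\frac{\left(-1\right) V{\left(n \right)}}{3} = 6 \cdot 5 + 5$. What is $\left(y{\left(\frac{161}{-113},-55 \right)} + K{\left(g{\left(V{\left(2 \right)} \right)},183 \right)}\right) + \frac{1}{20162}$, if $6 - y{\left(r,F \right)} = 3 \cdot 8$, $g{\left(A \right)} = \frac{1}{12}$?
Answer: $\frac{4995137}{30243} \approx 165.17$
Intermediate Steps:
$V{\left(n \right)} = -105$ ($V{\left(n \right)} = - 3 \left(6 \cdot 5 + 5\right) = - 3 \left(30 + 5\right) = \left(-3\right) 35 = -105$)
$g{\left(A \right)} = \frac{1}{12}$
$y{\left(r,F \right)} = -18$ ($y{\left(r,F \right)} = 6 - 3 \cdot 8 = 6 - 24 = -18$)
$K{\left(u,d \right)} = d + 2 u$ ($K{\left(u,d \right)} = \left(d + u\right) + u = d + 2 u$)
$\left(y{\left(\frac{161}{-113},-55 \right)} + K{\left(g{\left(V{\left(2 \right)} \right)},183 \right)}\right) + \frac{1}{20162} = \left(-18 + \left(183 + 2 \cdot \frac{1}{12}\right)\right) + \frac{1}{20162} = \left(-18 + \left(183 + \frac{1}{6}\right)\right) + \frac{1}{20162} = \left(-18 + \frac{1099}{6}\right) + \frac{1}{20162} = \frac{991}{6} + \frac{1}{20162} = \frac{4995137}{30243}$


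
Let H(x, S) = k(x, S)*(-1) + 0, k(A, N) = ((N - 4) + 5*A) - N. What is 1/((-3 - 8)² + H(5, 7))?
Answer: 1/100 ≈ 0.010000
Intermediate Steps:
k(A, N) = -4 + 5*A (k(A, N) = ((-4 + N) + 5*A) - N = (-4 + N + 5*A) - N = -4 + 5*A)
H(x, S) = 4 - 5*x (H(x, S) = (-4 + 5*x)*(-1) + 0 = (4 - 5*x) + 0 = 4 - 5*x)
1/((-3 - 8)² + H(5, 7)) = 1/((-3 - 8)² + (4 - 5*5)) = 1/((-11)² + (4 - 25)) = 1/(121 - 21) = 1/100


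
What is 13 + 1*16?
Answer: 29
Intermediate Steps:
13 + 1*16 = 13 + 16 = 29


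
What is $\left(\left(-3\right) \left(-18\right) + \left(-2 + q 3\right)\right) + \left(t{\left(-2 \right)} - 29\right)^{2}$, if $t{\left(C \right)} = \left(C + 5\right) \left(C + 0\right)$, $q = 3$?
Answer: $1286$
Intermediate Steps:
$t{\left(C \right)} = C \left(5 + C\right)$ ($t{\left(C \right)} = \left(5 + C\right) C = C \left(5 + C\right)$)
$\left(\left(-3\right) \left(-18\right) + \left(-2 + q 3\right)\right) + \left(t{\left(-2 \right)} - 29\right)^{2} = \left(\left(-3\right) \left(-18\right) + \left(-2 + 3 \cdot 3\right)\right) + \left(- 2 \left(5 - 2\right) - 29\right)^{2} = \left(54 + \left(-2 + 9\right)\right) + \left(\left(-2\right) 3 - 29\right)^{2} = \left(54 + 7\right) + \left(-6 - 29\right)^{2} = 61 + \left(-35\right)^{2} = 61 + 1225 = 1286$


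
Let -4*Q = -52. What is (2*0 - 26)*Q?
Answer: -338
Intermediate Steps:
Q = 13 (Q = -¼*(-52) = 13)
(2*0 - 26)*Q = (2*0 - 26)*13 = (0 - 26)*13 = -26*13 = -338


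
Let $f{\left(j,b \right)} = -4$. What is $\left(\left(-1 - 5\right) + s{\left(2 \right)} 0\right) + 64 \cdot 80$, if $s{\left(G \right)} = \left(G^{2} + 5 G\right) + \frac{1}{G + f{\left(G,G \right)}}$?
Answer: $5114$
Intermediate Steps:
$s{\left(G \right)} = G^{2} + \frac{1}{-4 + G} + 5 G$ ($s{\left(G \right)} = \left(G^{2} + 5 G\right) + \frac{1}{G - 4} = \left(G^{2} + 5 G\right) + \frac{1}{-4 + G} = G^{2} + \frac{1}{-4 + G} + 5 G$)
$\left(\left(-1 - 5\right) + s{\left(2 \right)} 0\right) + 64 \cdot 80 = \left(\left(-1 - 5\right) + \frac{1 + 2^{2} + 2^{3} - 40}{-4 + 2} \cdot 0\right) + 64 \cdot 80 = \left(\left(-1 - 5\right) + \frac{1 + 4 + 8 - 40}{-2} \cdot 0\right) + 5120 = \left(-6 + \left(- \frac{1}{2}\right) \left(-27\right) 0\right) + 5120 = \left(-6 + \frac{27}{2} \cdot 0\right) + 5120 = \left(-6 + 0\right) + 5120 = -6 + 5120 = 5114$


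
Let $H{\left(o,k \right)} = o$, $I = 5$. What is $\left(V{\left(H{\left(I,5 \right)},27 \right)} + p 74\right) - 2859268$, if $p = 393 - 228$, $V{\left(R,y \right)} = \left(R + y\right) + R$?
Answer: $-2847021$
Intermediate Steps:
$V{\left(R,y \right)} = y + 2 R$
$p = 165$ ($p = 393 - 228 = 165$)
$\left(V{\left(H{\left(I,5 \right)},27 \right)} + p 74\right) - 2859268 = \left(\left(27 + 2 \cdot 5\right) + 165 \cdot 74\right) - 2859268 = \left(\left(27 + 10\right) + 12210\right) - 2859268 = \left(37 + 12210\right) - 2859268 = 12247 - 2859268 = -2847021$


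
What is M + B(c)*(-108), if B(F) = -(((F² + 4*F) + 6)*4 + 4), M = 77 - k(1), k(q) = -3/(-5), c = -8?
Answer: 84622/5 ≈ 16924.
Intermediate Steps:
k(q) = ⅗ (k(q) = -3*(-⅕) = ⅗)
M = 382/5 (M = 77 - 1*⅗ = 77 - ⅗ = 382/5 ≈ 76.400)
B(F) = -28 - 16*F - 4*F² (B(F) = -((6 + F² + 4*F)*4 + 4) = -((24 + 4*F² + 16*F) + 4) = -(28 + 4*F² + 16*F) = -28 - 16*F - 4*F²)
M + B(c)*(-108) = 382/5 + (-28 - 16*(-8) - 4*(-8)²)*(-108) = 382/5 + (-28 + 128 - 4*64)*(-108) = 382/5 + (-28 + 128 - 256)*(-108) = 382/5 - 156*(-108) = 382/5 + 16848 = 84622/5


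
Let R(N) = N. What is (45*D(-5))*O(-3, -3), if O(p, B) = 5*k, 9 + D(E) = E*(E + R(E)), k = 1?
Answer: 9225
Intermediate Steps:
D(E) = -9 + 2*E**2 (D(E) = -9 + E*(E + E) = -9 + E*(2*E) = -9 + 2*E**2)
O(p, B) = 5 (O(p, B) = 5*1 = 5)
(45*D(-5))*O(-3, -3) = (45*(-9 + 2*(-5)**2))*5 = (45*(-9 + 2*25))*5 = (45*(-9 + 50))*5 = (45*41)*5 = 1845*5 = 9225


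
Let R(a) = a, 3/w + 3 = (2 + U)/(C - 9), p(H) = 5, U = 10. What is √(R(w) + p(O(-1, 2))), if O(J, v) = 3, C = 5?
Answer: 3*√2/2 ≈ 2.1213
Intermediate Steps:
w = -½ (w = 3/(-3 + (2 + 10)/(5 - 9)) = 3/(-3 + 12/(-4)) = 3/(-3 + 12*(-¼)) = 3/(-3 - 3) = 3/(-6) = 3*(-⅙) = -½ ≈ -0.50000)
√(R(w) + p(O(-1, 2))) = √(-½ + 5) = √(9/2) = 3*√2/2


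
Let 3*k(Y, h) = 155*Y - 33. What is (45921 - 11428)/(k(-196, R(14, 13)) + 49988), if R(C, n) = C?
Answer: 103479/119551 ≈ 0.86556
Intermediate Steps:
k(Y, h) = -11 + 155*Y/3 (k(Y, h) = (155*Y - 33)/3 = (-33 + 155*Y)/3 = -11 + 155*Y/3)
(45921 - 11428)/(k(-196, R(14, 13)) + 49988) = (45921 - 11428)/((-11 + (155/3)*(-196)) + 49988) = 34493/((-11 - 30380/3) + 49988) = 34493/(-30413/3 + 49988) = 34493/(119551/3) = 34493*(3/119551) = 103479/119551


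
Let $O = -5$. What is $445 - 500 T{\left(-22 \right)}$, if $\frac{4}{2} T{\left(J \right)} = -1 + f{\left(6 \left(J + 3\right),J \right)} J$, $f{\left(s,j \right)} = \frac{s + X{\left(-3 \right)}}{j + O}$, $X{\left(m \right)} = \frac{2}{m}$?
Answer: $\frac{1948295}{81} \approx 24053.0$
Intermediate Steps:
$f{\left(s,j \right)} = \frac{- \frac{2}{3} + s}{-5 + j}$ ($f{\left(s,j \right)} = \frac{s + \frac{2}{-3}}{j - 5} = \frac{s + 2 \left(- \frac{1}{3}\right)}{-5 + j} = \frac{s - \frac{2}{3}}{-5 + j} = \frac{- \frac{2}{3} + s}{-5 + j}$)
$T{\left(J \right)} = - \frac{1}{2} + \frac{J \left(\frac{52}{3} + 6 J\right)}{2 \left(-5 + J\right)}$ ($T{\left(J \right)} = \frac{-1 + \frac{- \frac{2}{3} + 6 \left(J + 3\right)}{-5 + J} J}{2} = \frac{-1 + \frac{- \frac{2}{3} + 6 \left(3 + J\right)}{-5 + J} J}{2} = \frac{-1 + \frac{- \frac{2}{3} + \left(18 + 6 J\right)}{-5 + J} J}{2} = \frac{-1 + \frac{\frac{52}{3} + 6 J}{-5 + J} J}{2} = \frac{-1 + \frac{J \left(\frac{52}{3} + 6 J\right)}{-5 + J}}{2} = - \frac{1}{2} + \frac{J \left(\frac{52}{3} + 6 J\right)}{2 \left(-5 + J\right)}$)
$445 - 500 T{\left(-22 \right)} = 445 - 500 \frac{15 + 18 \left(-22\right)^{2} + 49 \left(-22\right)}{6 \left(-5 - 22\right)} = 445 - 500 \frac{15 + 18 \cdot 484 - 1078}{6 \left(-27\right)} = 445 - 500 \cdot \frac{1}{6} \left(- \frac{1}{27}\right) \left(15 + 8712 - 1078\right) = 445 - 500 \cdot \frac{1}{6} \left(- \frac{1}{27}\right) 7649 = 445 - - \frac{1912250}{81} = 445 + \frac{1912250}{81} = \frac{1948295}{81}$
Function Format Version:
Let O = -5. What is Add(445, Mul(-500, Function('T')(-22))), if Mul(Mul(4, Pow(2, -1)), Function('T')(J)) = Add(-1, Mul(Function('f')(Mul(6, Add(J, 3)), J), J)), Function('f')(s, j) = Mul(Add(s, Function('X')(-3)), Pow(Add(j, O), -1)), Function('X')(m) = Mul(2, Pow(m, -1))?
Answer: Rational(1948295, 81) ≈ 24053.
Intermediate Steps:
Function('f')(s, j) = Mul(Pow(Add(-5, j), -1), Add(Rational(-2, 3), s)) (Function('f')(s, j) = Mul(Add(s, Mul(2, Pow(-3, -1))), Pow(Add(j, -5), -1)) = Mul(Add(s, Mul(2, Rational(-1, 3))), Pow(Add(-5, j), -1)) = Mul(Add(s, Rational(-2, 3)), Pow(Add(-5, j), -1)) = Mul(Add(Rational(-2, 3), s), Pow(Add(-5, j), -1)) = Mul(Pow(Add(-5, j), -1), Add(Rational(-2, 3), s)))
Function('T')(J) = Add(Rational(-1, 2), Mul(Rational(1, 2), J, Pow(Add(-5, J), -1), Add(Rational(52, 3), Mul(6, J)))) (Function('T')(J) = Mul(Rational(1, 2), Add(-1, Mul(Mul(Pow(Add(-5, J), -1), Add(Rational(-2, 3), Mul(6, Add(J, 3)))), J))) = Mul(Rational(1, 2), Add(-1, Mul(Mul(Pow(Add(-5, J), -1), Add(Rational(-2, 3), Mul(6, Add(3, J)))), J))) = Mul(Rational(1, 2), Add(-1, Mul(Mul(Pow(Add(-5, J), -1), Add(Rational(-2, 3), Add(18, Mul(6, J)))), J))) = Mul(Rational(1, 2), Add(-1, Mul(Mul(Pow(Add(-5, J), -1), Add(Rational(52, 3), Mul(6, J))), J))) = Mul(Rational(1, 2), Add(-1, Mul(J, Pow(Add(-5, J), -1), Add(Rational(52, 3), Mul(6, J))))) = Add(Rational(-1, 2), Mul(Rational(1, 2), J, Pow(Add(-5, J), -1), Add(Rational(52, 3), Mul(6, J)))))
Add(445, Mul(-500, Function('T')(-22))) = Add(445, Mul(-500, Mul(Rational(1, 6), Pow(Add(-5, -22), -1), Add(15, Mul(18, Pow(-22, 2)), Mul(49, -22))))) = Add(445, Mul(-500, Mul(Rational(1, 6), Pow(-27, -1), Add(15, Mul(18, 484), -1078)))) = Add(445, Mul(-500, Mul(Rational(1, 6), Rational(-1, 27), Add(15, 8712, -1078)))) = Add(445, Mul(-500, Mul(Rational(1, 6), Rational(-1, 27), 7649))) = Add(445, Mul(-500, Rational(-7649, 162))) = Add(445, Rational(1912250, 81)) = Rational(1948295, 81)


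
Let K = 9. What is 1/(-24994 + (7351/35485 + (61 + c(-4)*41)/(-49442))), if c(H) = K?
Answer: -877224685/21925179682094 ≈ -4.0010e-5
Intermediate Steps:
c(H) = 9
1/(-24994 + (7351/35485 + (61 + c(-4)*41)/(-49442))) = 1/(-24994 + (7351/35485 + (61 + 9*41)/(-49442))) = 1/(-24994 + (7351*(1/35485) + (61 + 369)*(-1/49442))) = 1/(-24994 + (7351/35485 + 430*(-1/49442))) = 1/(-24994 + (7351/35485 - 215/24721)) = 1/(-24994 + 174094796/877224685) = 1/(-21925179682094/877224685) = -877224685/21925179682094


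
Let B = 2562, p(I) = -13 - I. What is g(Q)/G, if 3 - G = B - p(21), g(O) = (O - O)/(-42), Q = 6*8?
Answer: 0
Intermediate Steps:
Q = 48
g(O) = 0 (g(O) = 0*(-1/42) = 0)
G = -2593 (G = 3 - (2562 - (-13 - 1*21)) = 3 - (2562 - (-13 - 21)) = 3 - (2562 - 1*(-34)) = 3 - (2562 + 34) = 3 - 1*2596 = 3 - 2596 = -2593)
g(Q)/G = 0/(-2593) = 0*(-1/2593) = 0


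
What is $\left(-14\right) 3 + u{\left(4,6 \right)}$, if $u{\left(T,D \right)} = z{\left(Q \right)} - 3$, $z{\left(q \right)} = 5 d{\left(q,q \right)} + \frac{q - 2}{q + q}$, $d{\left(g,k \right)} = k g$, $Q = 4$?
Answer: $\frac{141}{4} \approx 35.25$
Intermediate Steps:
$d{\left(g,k \right)} = g k$
$z{\left(q \right)} = 5 q^{2} + \frac{-2 + q}{2 q}$ ($z{\left(q \right)} = 5 q q + \frac{q - 2}{q + q} = 5 q^{2} + \frac{-2 + q}{2 q}$)
$u{\left(T,D \right)} = \frac{309}{4}$ ($u{\left(T,D \right)} = \frac{-2 + 4 + 10 \cdot 4^{3}}{2 \cdot 4} - 3 = \frac{1}{2} \cdot \frac{1}{4} \left(-2 + 4 + 10 \cdot 64\right) - 3 = \frac{1}{2} \cdot \frac{1}{4} \left(-2 + 4 + 640\right) - 3 = \frac{1}{2} \cdot \frac{1}{4} \cdot 642 - 3 = \frac{321}{4} - 3 = \frac{309}{4}$)
$\left(-14\right) 3 + u{\left(4,6 \right)} = \left(-14\right) 3 + \frac{309}{4} = -42 + \frac{309}{4} = \frac{141}{4}$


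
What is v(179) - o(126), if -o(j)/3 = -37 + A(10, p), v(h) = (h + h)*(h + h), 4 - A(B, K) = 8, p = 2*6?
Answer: 128041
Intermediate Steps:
p = 12
A(B, K) = -4 (A(B, K) = 4 - 1*8 = 4 - 8 = -4)
v(h) = 4*h² (v(h) = (2*h)*(2*h) = 4*h²)
o(j) = 123 (o(j) = -3*(-37 - 4) = -3*(-41) = 123)
v(179) - o(126) = 4*179² - 1*123 = 4*32041 - 123 = 128164 - 123 = 128041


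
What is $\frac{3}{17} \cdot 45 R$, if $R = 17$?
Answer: $135$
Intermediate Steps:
$\frac{3}{17} \cdot 45 R = \frac{3}{17} \cdot 45 \cdot 17 = \frac{135}{17} \cdot 17 = 135$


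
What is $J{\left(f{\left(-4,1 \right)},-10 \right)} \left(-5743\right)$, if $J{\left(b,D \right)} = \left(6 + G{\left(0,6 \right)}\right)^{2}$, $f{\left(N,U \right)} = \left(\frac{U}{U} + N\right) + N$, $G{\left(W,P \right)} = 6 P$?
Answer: $-10130652$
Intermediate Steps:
$f{\left(N,U \right)} = 1 + 2 N$ ($f{\left(N,U \right)} = \left(1 + N\right) + N = 1 + 2 N$)
$J{\left(b,D \right)} = 1764$ ($J{\left(b,D \right)} = \left(6 + 6 \cdot 6\right)^{2} = \left(6 + 36\right)^{2} = 42^{2} = 1764$)
$J{\left(f{\left(-4,1 \right)},-10 \right)} \left(-5743\right) = 1764 \left(-5743\right) = -10130652$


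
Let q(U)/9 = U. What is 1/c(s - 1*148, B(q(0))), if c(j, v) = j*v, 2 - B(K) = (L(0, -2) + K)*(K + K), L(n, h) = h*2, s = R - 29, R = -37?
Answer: -1/428 ≈ -0.0023364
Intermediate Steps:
q(U) = 9*U
s = -66 (s = -37 - 29 = -66)
L(n, h) = 2*h
B(K) = 2 - 2*K*(-4 + K) (B(K) = 2 - (2*(-2) + K)*(K + K) = 2 - (-4 + K)*2*K = 2 - 2*K*(-4 + K))
1/c(s - 1*148, B(q(0))) = 1/((-66 - 1*148)*(2 - 2*(9*0)² + 8*(9*0))) = 1/((-66 - 148)*(2 - 2*0² + 8*0)) = 1/(-214*(2 - 2*0 + 0)) = 1/(-214*(2 + 0 + 0)) = 1/(-214*2) = 1/(-428) = -1/428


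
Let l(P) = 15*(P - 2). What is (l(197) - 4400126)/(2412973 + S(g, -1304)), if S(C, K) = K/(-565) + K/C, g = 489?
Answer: -7453255695/4089988627 ≈ -1.8223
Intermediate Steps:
S(C, K) = -K/565 + K/C (S(C, K) = K*(-1/565) + K/C = -K/565 + K/C)
l(P) = -30 + 15*P (l(P) = 15*(-2 + P) = -30 + 15*P)
(l(197) - 4400126)/(2412973 + S(g, -1304)) = ((-30 + 15*197) - 4400126)/(2412973 + (-1/565*(-1304) - 1304/489)) = ((-30 + 2955) - 4400126)/(2412973 + (1304/565 - 1304*1/489)) = (2925 - 4400126)/(2412973 + (1304/565 - 8/3)) = -4397201/(2412973 - 608/1695) = -4397201/4089988627/1695 = -4397201*1695/4089988627 = -7453255695/4089988627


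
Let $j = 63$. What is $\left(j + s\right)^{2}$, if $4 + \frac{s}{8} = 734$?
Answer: $34845409$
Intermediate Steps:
$s = 5840$ ($s = -32 + 8 \cdot 734 = -32 + 5872 = 5840$)
$\left(j + s\right)^{2} = \left(63 + 5840\right)^{2} = 5903^{2} = 34845409$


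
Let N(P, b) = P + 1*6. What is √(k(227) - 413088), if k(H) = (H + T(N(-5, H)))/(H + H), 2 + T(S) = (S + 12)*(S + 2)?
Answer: 2*I*√5321495397/227 ≈ 642.72*I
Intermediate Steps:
N(P, b) = 6 + P (N(P, b) = P + 6 = 6 + P)
T(S) = -2 + (2 + S)*(12 + S) (T(S) = -2 + (S + 12)*(S + 2) = -2 + (12 + S)*(2 + S) = -2 + (2 + S)*(12 + S))
k(H) = (37 + H)/(2*H) (k(H) = (H + (22 + (6 - 5)² + 14*(6 - 5)))/(H + H) = (H + (22 + 1² + 14*1))/((2*H)) = (H + (22 + 1 + 14))*(1/(2*H)) = (H + 37)*(1/(2*H)) = (37 + H)*(1/(2*H)) = (37 + H)/(2*H))
√(k(227) - 413088) = √((½)*(37 + 227)/227 - 413088) = √((½)*(1/227)*264 - 413088) = √(132/227 - 413088) = √(-93770844/227) = 2*I*√5321495397/227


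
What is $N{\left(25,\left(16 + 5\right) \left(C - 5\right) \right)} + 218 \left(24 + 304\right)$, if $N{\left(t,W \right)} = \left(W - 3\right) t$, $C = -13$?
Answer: $61979$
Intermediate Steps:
$N{\left(t,W \right)} = t \left(-3 + W\right)$ ($N{\left(t,W \right)} = \left(-3 + W\right) t = t \left(-3 + W\right)$)
$N{\left(25,\left(16 + 5\right) \left(C - 5\right) \right)} + 218 \left(24 + 304\right) = 25 \left(-3 + \left(16 + 5\right) \left(-13 - 5\right)\right) + 218 \left(24 + 304\right) = 25 \left(-3 + 21 \left(-18\right)\right) + 218 \cdot 328 = 25 \left(-3 - 378\right) + 71504 = 25 \left(-381\right) + 71504 = -9525 + 71504 = 61979$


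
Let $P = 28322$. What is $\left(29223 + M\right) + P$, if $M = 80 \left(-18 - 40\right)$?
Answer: $52905$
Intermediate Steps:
$M = -4640$ ($M = 80 \left(-58\right) = -4640$)
$\left(29223 + M\right) + P = \left(29223 - 4640\right) + 28322 = 24583 + 28322 = 52905$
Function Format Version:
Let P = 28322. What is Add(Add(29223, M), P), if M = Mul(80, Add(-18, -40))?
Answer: 52905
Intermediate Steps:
M = -4640 (M = Mul(80, -58) = -4640)
Add(Add(29223, M), P) = Add(Add(29223, -4640), 28322) = Add(24583, 28322) = 52905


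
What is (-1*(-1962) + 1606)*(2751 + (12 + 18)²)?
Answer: 13026768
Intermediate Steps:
(-1*(-1962) + 1606)*(2751 + (12 + 18)²) = (1962 + 1606)*(2751 + 30²) = 3568*(2751 + 900) = 3568*3651 = 13026768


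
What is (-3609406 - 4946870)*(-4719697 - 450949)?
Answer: 44241474274296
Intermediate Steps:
(-3609406 - 4946870)*(-4719697 - 450949) = -8556276*(-5170646) = 44241474274296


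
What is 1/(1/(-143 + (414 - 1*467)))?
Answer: -196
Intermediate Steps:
1/(1/(-143 + (414 - 1*467))) = 1/(1/(-143 + (414 - 467))) = 1/(1/(-143 - 53)) = 1/(1/(-196)) = 1/(-1/196) = -196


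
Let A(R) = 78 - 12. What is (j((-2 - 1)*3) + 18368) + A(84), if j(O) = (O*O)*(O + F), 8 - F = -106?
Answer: 26939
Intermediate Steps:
A(R) = 66
F = 114 (F = 8 - 1*(-106) = 8 + 106 = 114)
j(O) = O²*(114 + O) (j(O) = (O*O)*(O + 114) = O²*(114 + O))
(j((-2 - 1)*3) + 18368) + A(84) = (((-2 - 1)*3)²*(114 + (-2 - 1)*3) + 18368) + 66 = ((-3*3)²*(114 - 3*3) + 18368) + 66 = ((-9)²*(114 - 9) + 18368) + 66 = (81*105 + 18368) + 66 = (8505 + 18368) + 66 = 26873 + 66 = 26939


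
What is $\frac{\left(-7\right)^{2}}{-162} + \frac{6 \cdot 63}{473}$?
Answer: $\frac{38059}{76626} \approx 0.49669$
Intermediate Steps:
$\frac{\left(-7\right)^{2}}{-162} + \frac{6 \cdot 63}{473} = 49 \left(- \frac{1}{162}\right) + 378 \cdot \frac{1}{473} = - \frac{49}{162} + \frac{378}{473} = \frac{38059}{76626}$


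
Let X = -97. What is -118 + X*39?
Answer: -3901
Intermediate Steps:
-118 + X*39 = -118 - 97*39 = -118 - 3783 = -3901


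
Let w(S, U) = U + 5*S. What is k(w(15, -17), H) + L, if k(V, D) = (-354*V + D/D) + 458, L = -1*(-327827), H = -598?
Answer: 307754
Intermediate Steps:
L = 327827
k(V, D) = 459 - 354*V (k(V, D) = (-354*V + 1) + 458 = (1 - 354*V) + 458 = 459 - 354*V)
k(w(15, -17), H) + L = (459 - 354*(-17 + 5*15)) + 327827 = (459 - 354*(-17 + 75)) + 327827 = (459 - 354*58) + 327827 = (459 - 20532) + 327827 = -20073 + 327827 = 307754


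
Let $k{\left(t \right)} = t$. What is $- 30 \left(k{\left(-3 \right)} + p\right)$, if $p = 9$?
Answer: $-180$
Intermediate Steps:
$- 30 \left(k{\left(-3 \right)} + p\right) = - 30 \left(-3 + 9\right) = \left(-30\right) 6 = -180$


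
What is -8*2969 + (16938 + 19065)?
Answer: 12251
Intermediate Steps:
-8*2969 + (16938 + 19065) = -23752 + 36003 = 12251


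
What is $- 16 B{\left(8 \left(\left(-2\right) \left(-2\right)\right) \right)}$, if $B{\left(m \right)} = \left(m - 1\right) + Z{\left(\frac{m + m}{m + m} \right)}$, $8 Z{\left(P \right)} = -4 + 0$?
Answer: $-488$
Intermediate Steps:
$Z{\left(P \right)} = - \frac{1}{2}$ ($Z{\left(P \right)} = \frac{-4 + 0}{8} = \frac{1}{8} \left(-4\right) = - \frac{1}{2}$)
$B{\left(m \right)} = - \frac{3}{2} + m$ ($B{\left(m \right)} = \left(m - 1\right) - \frac{1}{2} = \left(-1 + m\right) - \frac{1}{2} = - \frac{3}{2} + m$)
$- 16 B{\left(8 \left(\left(-2\right) \left(-2\right)\right) \right)} = - 16 \left(- \frac{3}{2} + 8 \left(\left(-2\right) \left(-2\right)\right)\right) = - 16 \left(- \frac{3}{2} + 8 \cdot 4\right) = - 16 \left(- \frac{3}{2} + 32\right) = \left(-16\right) \frac{61}{2} = -488$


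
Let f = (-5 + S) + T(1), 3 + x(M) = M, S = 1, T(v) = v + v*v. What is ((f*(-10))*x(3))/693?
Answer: 0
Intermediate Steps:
T(v) = v + v**2
x(M) = -3 + M
f = -2 (f = (-5 + 1) + 1*(1 + 1) = -4 + 1*2 = -4 + 2 = -2)
((f*(-10))*x(3))/693 = ((-2*(-10))*(-3 + 3))/693 = (20*0)*(1/693) = 0*(1/693) = 0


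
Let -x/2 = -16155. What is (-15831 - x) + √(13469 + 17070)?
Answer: -48141 + √30539 ≈ -47966.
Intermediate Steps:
x = 32310 (x = -2*(-16155) = 32310)
(-15831 - x) + √(13469 + 17070) = (-15831 - 1*32310) + √(13469 + 17070) = (-15831 - 32310) + √30539 = -48141 + √30539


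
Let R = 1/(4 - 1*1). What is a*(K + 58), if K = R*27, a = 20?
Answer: 1340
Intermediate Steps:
R = 1/3 (R = 1/(4 - 1) = 1/3 ≈ 0.33333)
K = 9 (K = (1/3)*27 = 9)
a*(K + 58) = 20*(9 + 58) = 20*67 = 1340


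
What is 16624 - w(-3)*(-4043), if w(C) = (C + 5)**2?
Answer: 32796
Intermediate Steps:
w(C) = (5 + C)**2
16624 - w(-3)*(-4043) = 16624 - (5 - 3)**2*(-4043) = 16624 - 2**2*(-4043) = 16624 - 4*(-4043) = 16624 - 1*(-16172) = 16624 + 16172 = 32796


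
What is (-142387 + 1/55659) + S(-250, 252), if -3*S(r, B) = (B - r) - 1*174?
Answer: -2643734472/18553 ≈ -1.4250e+5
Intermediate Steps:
S(r, B) = 58 - B/3 + r/3 (S(r, B) = -((B - r) - 1*174)/3 = -((B - r) - 174)/3 = -(-174 + B - r)/3 = 58 - B/3 + r/3)
(-142387 + 1/55659) + S(-250, 252) = (-142387 + 1/55659) + (58 - ⅓*252 + (⅓)*(-250)) = (-142387 + 1/55659) + (58 - 84 - 250/3) = -7925118032/55659 - 328/3 = -2643734472/18553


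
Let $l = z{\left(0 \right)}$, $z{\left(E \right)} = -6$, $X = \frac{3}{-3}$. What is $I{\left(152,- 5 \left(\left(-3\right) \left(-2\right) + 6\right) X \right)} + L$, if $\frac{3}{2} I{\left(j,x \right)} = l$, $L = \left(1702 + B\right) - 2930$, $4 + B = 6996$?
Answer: $5760$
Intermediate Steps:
$X = -1$ ($X = 3 \left(- \frac{1}{3}\right) = -1$)
$B = 6992$ ($B = -4 + 6996 = 6992$)
$l = -6$
$L = 5764$ ($L = \left(1702 + 6992\right) - 2930 = 8694 - 2930 = 5764$)
$I{\left(j,x \right)} = -4$ ($I{\left(j,x \right)} = \frac{2}{3} \left(-6\right) = -4$)
$I{\left(152,- 5 \left(\left(-3\right) \left(-2\right) + 6\right) X \right)} + L = -4 + 5764 = 5760$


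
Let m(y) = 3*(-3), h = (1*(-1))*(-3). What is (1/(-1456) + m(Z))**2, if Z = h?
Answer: 171741025/2119936 ≈ 81.012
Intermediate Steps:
h = 3 (h = -1*(-3) = 3)
Z = 3
m(y) = -9
(1/(-1456) + m(Z))**2 = (1/(-1456) - 9)**2 = (-1/1456 - 9)**2 = (-13105/1456)**2 = 171741025/2119936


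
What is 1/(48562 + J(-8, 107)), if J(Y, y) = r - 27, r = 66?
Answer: 1/48601 ≈ 2.0576e-5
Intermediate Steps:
J(Y, y) = 39 (J(Y, y) = 66 - 27 = 39)
1/(48562 + J(-8, 107)) = 1/(48562 + 39) = 1/48601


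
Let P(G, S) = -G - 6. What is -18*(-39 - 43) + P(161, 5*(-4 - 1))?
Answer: 1309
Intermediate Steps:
P(G, S) = -6 - G
-18*(-39 - 43) + P(161, 5*(-4 - 1)) = -18*(-39 - 43) + (-6 - 1*161) = -18*(-82) + (-6 - 161) = 1476 - 167 = 1309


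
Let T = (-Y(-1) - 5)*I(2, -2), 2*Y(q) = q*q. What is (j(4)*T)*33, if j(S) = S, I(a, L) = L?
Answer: 1452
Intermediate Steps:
Y(q) = q**2/2 (Y(q) = (q*q)/2 = q**2/2)
T = 11 (T = (-(-1)**2/2 - 5)*(-2) = (-1/2 - 5)*(-2) = -11/2*(-2) = 11)
(j(4)*T)*33 = (4*11)*33 = 44*33 = 1452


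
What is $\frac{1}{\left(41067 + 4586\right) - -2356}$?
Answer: $\frac{1}{48009} \approx 2.0829 \cdot 10^{-5}$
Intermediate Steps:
$\frac{1}{\left(41067 + 4586\right) - -2356} = \frac{1}{45653 + \left(-1697 + 4053\right)} = \frac{1}{45653 + 2356} = \frac{1}{48009}$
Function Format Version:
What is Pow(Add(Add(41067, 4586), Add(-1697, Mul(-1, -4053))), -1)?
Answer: Rational(1, 48009) ≈ 2.0829e-5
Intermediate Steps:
Pow(Add(Add(41067, 4586), Add(-1697, Mul(-1, -4053))), -1) = Pow(Add(45653, Add(-1697, 4053)), -1) = Pow(Add(45653, 2356), -1) = Pow(48009, -1) = Rational(1, 48009)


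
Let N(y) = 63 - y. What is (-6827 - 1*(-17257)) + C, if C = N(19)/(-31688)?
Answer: 82626449/7922 ≈ 10430.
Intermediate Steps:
C = -11/7922 (C = (63 - 1*19)/(-31688) = (63 - 19)*(-1/31688) = 44*(-1/31688) = -11/7922 ≈ -0.0013885)
(-6827 - 1*(-17257)) + C = (-6827 - 1*(-17257)) - 11/7922 = (-6827 + 17257) - 11/7922 = 10430 - 11/7922 = 82626449/7922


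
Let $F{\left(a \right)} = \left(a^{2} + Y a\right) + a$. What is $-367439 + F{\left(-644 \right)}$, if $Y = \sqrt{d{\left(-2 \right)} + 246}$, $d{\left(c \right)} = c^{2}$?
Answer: $46653 - 3220 \sqrt{10} \approx 36470.0$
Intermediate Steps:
$Y = 5 \sqrt{10}$ ($Y = \sqrt{\left(-2\right)^{2} + 246} = \sqrt{4 + 246} = \sqrt{250} = 5 \sqrt{10} \approx 15.811$)
$F{\left(a \right)} = a + a^{2} + 5 a \sqrt{10}$ ($F{\left(a \right)} = \left(a^{2} + 5 \sqrt{10} a\right) + a = \left(a^{2} + 5 a \sqrt{10}\right) + a = a + a^{2} + 5 a \sqrt{10}$)
$-367439 + F{\left(-644 \right)} = -367439 - 644 \left(1 - 644 + 5 \sqrt{10}\right) = -367439 - 644 \left(-643 + 5 \sqrt{10}\right) = -367439 + \left(414092 - 3220 \sqrt{10}\right) = 46653 - 3220 \sqrt{10}$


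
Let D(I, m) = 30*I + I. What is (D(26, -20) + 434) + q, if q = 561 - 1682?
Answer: 119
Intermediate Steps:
D(I, m) = 31*I
q = -1121
(D(26, -20) + 434) + q = (31*26 + 434) - 1121 = (806 + 434) - 1121 = 1240 - 1121 = 119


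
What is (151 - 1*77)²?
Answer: 5476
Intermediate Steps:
(151 - 1*77)² = (151 - 77)² = 74² = 5476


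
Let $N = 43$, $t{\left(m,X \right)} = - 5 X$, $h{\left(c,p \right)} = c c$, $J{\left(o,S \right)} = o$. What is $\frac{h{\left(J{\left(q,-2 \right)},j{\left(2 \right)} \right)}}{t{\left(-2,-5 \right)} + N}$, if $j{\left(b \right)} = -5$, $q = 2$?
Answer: $\frac{1}{17} \approx 0.058824$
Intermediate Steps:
$h{\left(c,p \right)} = c^{2}$
$\frac{h{\left(J{\left(q,-2 \right)},j{\left(2 \right)} \right)}}{t{\left(-2,-5 \right)} + N} = \frac{2^{2}}{\left(-5\right) \left(-5\right) + 43} = \frac{1}{25 + 43} \cdot 4 = \frac{1}{68} \cdot 4 = \frac{1}{17}$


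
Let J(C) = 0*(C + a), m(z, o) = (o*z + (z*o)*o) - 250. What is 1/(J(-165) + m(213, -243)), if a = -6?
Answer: 1/12525428 ≈ 7.9838e-8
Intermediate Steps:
m(z, o) = -250 + o*z + z*o² (m(z, o) = (o*z + (o*z)*o) - 250 = (o*z + z*o²) - 250 = -250 + o*z + z*o²)
J(C) = 0 (J(C) = 0*(C - 6) = 0*(-6 + C) = 0)
1/(J(-165) + m(213, -243)) = 1/(0 + (-250 - 243*213 + 213*(-243)²)) = 1/(0 + (-250 - 51759 + 213*59049)) = 1/(0 + (-250 - 51759 + 12577437)) = 1/(0 + 12525428) = 1/12525428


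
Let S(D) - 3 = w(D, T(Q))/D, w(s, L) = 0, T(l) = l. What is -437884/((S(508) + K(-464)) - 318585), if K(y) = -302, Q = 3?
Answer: 109471/79721 ≈ 1.3732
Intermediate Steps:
S(D) = 3 (S(D) = 3 + 0/D = 3 + 0 = 3)
-437884/((S(508) + K(-464)) - 318585) = -437884/((3 - 302) - 318585) = -437884/(-299 - 318585) = -437884/(-318884) = -437884*(-1/318884) = 109471/79721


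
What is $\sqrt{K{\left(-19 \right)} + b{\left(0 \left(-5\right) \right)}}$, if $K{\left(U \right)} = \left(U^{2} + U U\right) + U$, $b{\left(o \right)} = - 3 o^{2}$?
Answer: $\sqrt{703} \approx 26.514$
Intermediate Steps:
$K{\left(U \right)} = U + 2 U^{2}$ ($K{\left(U \right)} = \left(U^{2} + U^{2}\right) + U = 2 U^{2} + U = U + 2 U^{2}$)
$\sqrt{K{\left(-19 \right)} + b{\left(0 \left(-5\right) \right)}} = \sqrt{- 19 \left(1 + 2 \left(-19\right)\right) - 3 \left(0 \left(-5\right)\right)^{2}} = \sqrt{- 19 \left(1 - 38\right) - 3 \cdot 0^{2}} = \sqrt{\left(-19\right) \left(-37\right) - 0} = \sqrt{703 + 0} = \sqrt{703}$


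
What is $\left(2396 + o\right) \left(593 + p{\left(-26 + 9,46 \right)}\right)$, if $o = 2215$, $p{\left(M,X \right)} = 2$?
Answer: $2743545$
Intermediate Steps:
$\left(2396 + o\right) \left(593 + p{\left(-26 + 9,46 \right)}\right) = \left(2396 + 2215\right) \left(593 + 2\right) = 4611 \cdot 595 = 2743545$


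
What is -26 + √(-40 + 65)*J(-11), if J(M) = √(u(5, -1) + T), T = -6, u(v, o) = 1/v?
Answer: -26 + I*√145 ≈ -26.0 + 12.042*I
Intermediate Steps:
J(M) = I*√145/5 (J(M) = √(1/5 - 6) = √(⅕ - 6) = √(-29/5) = I*√145/5)
-26 + √(-40 + 65)*J(-11) = -26 + √(-40 + 65)*(I*√145/5) = -26 + √25*(I*√145/5) = -26 + 5*(I*√145/5) = -26 + I*√145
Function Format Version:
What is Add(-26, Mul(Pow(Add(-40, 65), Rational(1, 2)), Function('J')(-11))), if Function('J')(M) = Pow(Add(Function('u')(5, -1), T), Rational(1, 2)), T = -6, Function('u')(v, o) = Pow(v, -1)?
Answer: Add(-26, Mul(I, Pow(145, Rational(1, 2)))) ≈ Add(-26.000, Mul(12.042, I))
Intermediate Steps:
Function('J')(M) = Mul(Rational(1, 5), I, Pow(145, Rational(1, 2))) (Function('J')(M) = Pow(Add(Pow(5, -1), -6), Rational(1, 2)) = Pow(Add(Rational(1, 5), -6), Rational(1, 2)) = Pow(Rational(-29, 5), Rational(1, 2)) = Mul(Rational(1, 5), I, Pow(145, Rational(1, 2))))
Add(-26, Mul(Pow(Add(-40, 65), Rational(1, 2)), Function('J')(-11))) = Add(-26, Mul(Pow(Add(-40, 65), Rational(1, 2)), Mul(Rational(1, 5), I, Pow(145, Rational(1, 2))))) = Add(-26, Mul(Pow(25, Rational(1, 2)), Mul(Rational(1, 5), I, Pow(145, Rational(1, 2))))) = Add(-26, Mul(5, Mul(Rational(1, 5), I, Pow(145, Rational(1, 2))))) = Add(-26, Mul(I, Pow(145, Rational(1, 2))))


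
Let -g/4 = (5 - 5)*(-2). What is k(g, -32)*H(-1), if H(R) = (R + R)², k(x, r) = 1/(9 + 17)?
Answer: 2/13 ≈ 0.15385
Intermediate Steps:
g = 0 (g = -4*(5 - 5)*(-2) = -0*(-2) = -4*0 = 0)
k(x, r) = 1/26
H(R) = 4*R² (H(R) = (2*R)² = 4*R²)
k(g, -32)*H(-1) = (4*(-1)²)/26 = (4*1)/26 = (1/26)*4 = 2/13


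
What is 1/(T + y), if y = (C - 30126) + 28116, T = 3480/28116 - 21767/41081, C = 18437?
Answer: 96252783/1581105379750 ≈ 6.0877e-5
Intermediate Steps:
T = -39086591/96252783 (T = 3480*(1/28116) - 21767*1/41081 = 290/2343 - 21767/41081 = -39086591/96252783 ≈ -0.40608)
y = 16427 (y = (18437 - 30126) + 28116 = -11689 + 28116 = 16427)
1/(T + y) = 1/(-39086591/96252783 + 16427) = 1/(1581105379750/96252783) = 96252783/1581105379750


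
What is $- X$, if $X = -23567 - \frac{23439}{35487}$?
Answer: $\frac{278781856}{11829} \approx 23568.0$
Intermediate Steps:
$X = - \frac{278781856}{11829}$ ($X = -23567 - \frac{7813}{11829} = - \frac{278781856}{11829} \approx -23568.0$)
$- X = \left(-1\right) \left(- \frac{278781856}{11829}\right) = \frac{278781856}{11829}$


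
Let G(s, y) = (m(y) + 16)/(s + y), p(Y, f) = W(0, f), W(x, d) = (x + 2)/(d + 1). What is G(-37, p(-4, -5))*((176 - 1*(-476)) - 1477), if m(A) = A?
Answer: 341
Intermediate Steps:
W(x, d) = (2 + x)/(1 + d)
p(Y, f) = 2/(1 + f) (p(Y, f) = (2 + 0)/(1 + f) = 2/(1 + f))
G(s, y) = (16 + y)/(s + y) (G(s, y) = (y + 16)/(s + y) = (16 + y)/(s + y))
G(-37, p(-4, -5))*((176 - 1*(-476)) - 1477) = ((16 + 2/(1 - 5))/(-37 + 2/(1 - 5)))*((176 - 1*(-476)) - 1477) = ((16 + 2/(-4))/(-37 + 2/(-4)))*((176 + 476) - 1477) = ((16 + 2*(-¼))/(-37 + 2*(-¼)))*(652 - 1477) = ((16 - ½)/(-37 - ½))*(-825) = ((31/2)/(-75/2))*(-825) = -2/75*31/2*(-825) = -31/75*(-825) = 341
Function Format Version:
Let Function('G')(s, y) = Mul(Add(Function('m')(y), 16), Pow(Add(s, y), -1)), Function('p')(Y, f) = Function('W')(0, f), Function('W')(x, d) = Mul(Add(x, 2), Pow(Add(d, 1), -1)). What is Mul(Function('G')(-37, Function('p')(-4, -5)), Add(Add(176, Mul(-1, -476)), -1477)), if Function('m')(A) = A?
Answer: 341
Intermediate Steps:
Function('W')(x, d) = Mul(Pow(Add(1, d), -1), Add(2, x)) (Function('W')(x, d) = Mul(Add(2, x), Pow(Add(1, d), -1)) = Mul(Pow(Add(1, d), -1), Add(2, x)))
Function('p')(Y, f) = Mul(2, Pow(Add(1, f), -1)) (Function('p')(Y, f) = Mul(Pow(Add(1, f), -1), Add(2, 0)) = Mul(Pow(Add(1, f), -1), 2) = Mul(2, Pow(Add(1, f), -1)))
Function('G')(s, y) = Mul(Pow(Add(s, y), -1), Add(16, y)) (Function('G')(s, y) = Mul(Add(y, 16), Pow(Add(s, y), -1)) = Mul(Add(16, y), Pow(Add(s, y), -1)) = Mul(Pow(Add(s, y), -1), Add(16, y)))
Mul(Function('G')(-37, Function('p')(-4, -5)), Add(Add(176, Mul(-1, -476)), -1477)) = Mul(Mul(Pow(Add(-37, Mul(2, Pow(Add(1, -5), -1))), -1), Add(16, Mul(2, Pow(Add(1, -5), -1)))), Add(Add(176, Mul(-1, -476)), -1477)) = Mul(Mul(Pow(Add(-37, Mul(2, Pow(-4, -1))), -1), Add(16, Mul(2, Pow(-4, -1)))), Add(Add(176, 476), -1477)) = Mul(Mul(Pow(Add(-37, Mul(2, Rational(-1, 4))), -1), Add(16, Mul(2, Rational(-1, 4)))), Add(652, -1477)) = Mul(Mul(Pow(Add(-37, Rational(-1, 2)), -1), Add(16, Rational(-1, 2))), -825) = Mul(Mul(Pow(Rational(-75, 2), -1), Rational(31, 2)), -825) = Mul(Mul(Rational(-2, 75), Rational(31, 2)), -825) = Mul(Rational(-31, 75), -825) = 341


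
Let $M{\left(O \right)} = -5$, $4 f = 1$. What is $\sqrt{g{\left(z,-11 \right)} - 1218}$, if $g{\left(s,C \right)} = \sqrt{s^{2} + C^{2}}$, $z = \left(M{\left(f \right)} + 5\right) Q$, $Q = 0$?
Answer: $i \sqrt{1207} \approx 34.742 i$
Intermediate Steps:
$f = \frac{1}{4}$ ($f = \frac{1}{4} \cdot 1 = \frac{1}{4} \approx 0.25$)
$z = 0$ ($z = \left(-5 + 5\right) 0 = 0 \cdot 0 = 0$)
$g{\left(s,C \right)} = \sqrt{C^{2} + s^{2}}$
$\sqrt{g{\left(z,-11 \right)} - 1218} = \sqrt{\sqrt{\left(-11\right)^{2} + 0^{2}} - 1218} = \sqrt{\sqrt{121 + 0} - 1218} = \sqrt{\sqrt{121} - 1218} = \sqrt{11 - 1218} = \sqrt{-1207} = i \sqrt{1207}$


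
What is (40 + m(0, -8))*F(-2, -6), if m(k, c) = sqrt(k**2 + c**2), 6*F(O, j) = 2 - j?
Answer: 64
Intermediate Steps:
F(O, j) = 1/3 - j/6 (F(O, j) = (2 - j)/6 = 1/3 - j/6)
m(k, c) = sqrt(c**2 + k**2)
(40 + m(0, -8))*F(-2, -6) = (40 + sqrt((-8)**2 + 0**2))*(1/3 - 1/6*(-6)) = (40 + sqrt(64 + 0))*(1/3 + 1) = (40 + sqrt(64))*(4/3) = (40 + 8)*(4/3) = 48*(4/3) = 64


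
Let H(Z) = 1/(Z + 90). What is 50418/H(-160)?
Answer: -3529260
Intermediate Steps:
H(Z) = 1/(90 + Z)
50418/H(-160) = 50418/(1/(90 - 160)) = 50418/(1/(-70)) = 50418/(-1/70) = 50418*(-70) = -3529260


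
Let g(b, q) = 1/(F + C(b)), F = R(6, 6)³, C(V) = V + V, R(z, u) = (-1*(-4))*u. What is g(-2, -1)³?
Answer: 1/2639514968000 ≈ 3.7886e-13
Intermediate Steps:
R(z, u) = 4*u
C(V) = 2*V
F = 13824 (F = (4*6)³ = 24³ = 13824)
g(b, q) = 1/(13824 + 2*b)
g(-2, -1)³ = (1/(2*(6912 - 2)))³ = ((½)/6910)³ = ((½)*(1/6910))³ = (1/13820)³ = 1/2639514968000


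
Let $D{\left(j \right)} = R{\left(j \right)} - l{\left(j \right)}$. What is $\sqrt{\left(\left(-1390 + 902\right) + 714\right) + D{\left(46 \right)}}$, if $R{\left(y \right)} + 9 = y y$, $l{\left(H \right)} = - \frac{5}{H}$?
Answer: $\frac{\sqrt{4936858}}{46} \approx 48.302$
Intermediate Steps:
$R{\left(y \right)} = -9 + y^{2}$ ($R{\left(y \right)} = -9 + y y = -9 + y^{2}$)
$D{\left(j \right)} = -9 + j^{2} + \frac{5}{j}$ ($D{\left(j \right)} = \left(-9 + j^{2}\right) - - \frac{5}{j} = \left(-9 + j^{2}\right) + \frac{5}{j} = -9 + j^{2} + \frac{5}{j}$)
$\sqrt{\left(\left(-1390 + 902\right) + 714\right) + D{\left(46 \right)}} = \sqrt{\left(\left(-1390 + 902\right) + 714\right) + \left(-9 + 46^{2} + \frac{5}{46}\right)} = \sqrt{\left(-488 + 714\right) + \left(-9 + 2116 + 5 \cdot \frac{1}{46}\right)} = \sqrt{226 + \left(-9 + 2116 + \frac{5}{46}\right)} = \sqrt{226 + \frac{96927}{46}} = \sqrt{\frac{107323}{46}} = \frac{\sqrt{4936858}}{46}$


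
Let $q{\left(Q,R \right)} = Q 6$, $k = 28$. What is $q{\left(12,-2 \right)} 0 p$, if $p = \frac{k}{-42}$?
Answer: $0$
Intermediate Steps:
$p = - \frac{2}{3}$ ($p = \frac{28}{-42} = 28 \left(- \frac{1}{42}\right) = - \frac{2}{3} \approx -0.66667$)
$q{\left(Q,R \right)} = 6 Q$
$q{\left(12,-2 \right)} 0 p = 6 \cdot 12 \cdot 0 \left(- \frac{2}{3}\right) = 72 \cdot 0 \left(- \frac{2}{3}\right) = 0 \left(- \frac{2}{3}\right) = 0$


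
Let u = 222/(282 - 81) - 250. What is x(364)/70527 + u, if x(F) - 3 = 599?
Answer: -1176067918/4725309 ≈ -248.89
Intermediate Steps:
x(F) = 602 (x(F) = 3 + 599 = 602)
u = -16676/67 (u = 222/201 - 250 = 222*(1/201) - 250 = 74/67 - 250 = -16676/67 ≈ -248.90)
x(364)/70527 + u = 602/70527 - 16676/67 = -1176067918/4725309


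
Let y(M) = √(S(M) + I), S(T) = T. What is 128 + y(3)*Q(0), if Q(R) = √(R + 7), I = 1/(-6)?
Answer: 128 + √714/6 ≈ 132.45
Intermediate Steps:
I = -⅙ ≈ -0.16667
Q(R) = √(7 + R)
y(M) = √(-⅙ + M) (y(M) = √(M - ⅙) = √(-⅙ + M))
128 + y(3)*Q(0) = 128 + (√(-6 + 36*3)/6)*√(7 + 0) = 128 + (√(-6 + 108)/6)*√7 = 128 + (√102/6)*√7 = 128 + √714/6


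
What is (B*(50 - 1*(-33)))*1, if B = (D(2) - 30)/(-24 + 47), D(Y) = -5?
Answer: -2905/23 ≈ -126.30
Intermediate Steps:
B = -35/23 (B = (-5 - 30)/(-24 + 47) = -35/23 ≈ -1.5217)
(B*(50 - 1*(-33)))*1 = -35*(50 - 1*(-33))/23*1 = -35*(50 + 33)/23*1 = -35/23*83*1 = -2905/23*1 = -2905/23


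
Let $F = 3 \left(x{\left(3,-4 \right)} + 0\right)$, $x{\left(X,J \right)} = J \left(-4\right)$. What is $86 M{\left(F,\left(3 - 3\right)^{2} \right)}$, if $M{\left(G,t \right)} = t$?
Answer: $0$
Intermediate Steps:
$x{\left(X,J \right)} = - 4 J$
$F = 48$ ($F = 3 \left(\left(-4\right) \left(-4\right) + 0\right) = 3 \left(16 + 0\right) = 3 \cdot 16 = 48$)
$86 M{\left(F,\left(3 - 3\right)^{2} \right)} = 86 \left(3 - 3\right)^{2} = 86 \cdot 0^{2} = 86 \cdot 0 = 0$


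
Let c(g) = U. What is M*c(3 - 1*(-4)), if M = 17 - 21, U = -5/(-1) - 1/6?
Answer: -58/3 ≈ -19.333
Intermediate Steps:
U = 29/6 (U = -5*(-1) - 1*1/6 = 5 - 1/6 = 29/6 ≈ 4.8333)
c(g) = 29/6
M = -4
M*c(3 - 1*(-4)) = -4*29/6 = -58/3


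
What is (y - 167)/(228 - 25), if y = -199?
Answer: -366/203 ≈ -1.8030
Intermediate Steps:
(y - 167)/(228 - 25) = (-199 - 167)/(228 - 25) = -366/203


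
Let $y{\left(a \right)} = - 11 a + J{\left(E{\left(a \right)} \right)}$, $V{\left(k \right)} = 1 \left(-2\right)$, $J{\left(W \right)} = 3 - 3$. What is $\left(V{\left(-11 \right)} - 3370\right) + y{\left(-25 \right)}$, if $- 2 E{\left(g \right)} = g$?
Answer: $-3097$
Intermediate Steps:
$E{\left(g \right)} = - \frac{g}{2}$
$J{\left(W \right)} = 0$ ($J{\left(W \right)} = 3 - 3 = 0$)
$V{\left(k \right)} = -2$
$y{\left(a \right)} = - 11 a$ ($y{\left(a \right)} = - 11 a + 0 = - 11 a$)
$\left(V{\left(-11 \right)} - 3370\right) + y{\left(-25 \right)} = \left(-2 - 3370\right) - -275 = -3372 + 275 = -3097$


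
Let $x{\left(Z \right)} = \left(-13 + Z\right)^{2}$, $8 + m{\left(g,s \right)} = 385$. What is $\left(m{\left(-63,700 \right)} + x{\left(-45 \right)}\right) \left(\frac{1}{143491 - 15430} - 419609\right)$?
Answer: $- \frac{67008228540556}{42687} \approx -1.5698 \cdot 10^{9}$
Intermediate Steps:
$m{\left(g,s \right)} = 377$ ($m{\left(g,s \right)} = -8 + 385 = 377$)
$\left(m{\left(-63,700 \right)} + x{\left(-45 \right)}\right) \left(\frac{1}{143491 - 15430} - 419609\right) = \left(377 + \left(-13 - 45\right)^{2}\right) \left(\frac{1}{143491 - 15430} - 419609\right) = \left(377 + \left(-58\right)^{2}\right) \left(\frac{1}{128061} - 419609\right) = \left(377 + 3364\right) \left(\frac{1}{128061} - 419609\right) = 3741 \left(- \frac{53735548148}{128061}\right) = - \frac{67008228540556}{42687}$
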